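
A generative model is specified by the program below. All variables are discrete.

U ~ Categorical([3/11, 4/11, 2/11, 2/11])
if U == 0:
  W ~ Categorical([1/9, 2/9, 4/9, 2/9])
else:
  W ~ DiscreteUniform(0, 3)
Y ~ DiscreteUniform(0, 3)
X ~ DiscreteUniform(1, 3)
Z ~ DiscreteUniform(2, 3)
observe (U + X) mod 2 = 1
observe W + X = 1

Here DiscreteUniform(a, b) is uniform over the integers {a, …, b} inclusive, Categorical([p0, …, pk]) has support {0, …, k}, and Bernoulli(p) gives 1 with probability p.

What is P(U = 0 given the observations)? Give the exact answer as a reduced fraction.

P(U = 0 | obs) = 2/5

Enumerate traces; 16 have nonzero weight after conditioning:
  (U=0, W=0, Y=0, X=1, Z=2) weight 1/792
  (U=0, W=0, Y=0, X=1, Z=3) weight 1/792
  (U=0, W=0, Y=1, X=1, Z=2) weight 1/792
  (U=0, W=0, Y=1, X=1, Z=3) weight 1/792
  (U=0, W=0, Y=2, X=1, Z=2) weight 1/792
  (U=0, W=0, Y=2, X=1, Z=3) weight 1/792
  (U=0, W=0, Y=3, X=1, Z=2) weight 1/792
  (U=0, W=0, Y=3, X=1, Z=3) weight 1/792
  (U=2, W=0, Y=0, X=1, Z=2) weight 1/528
  … 7 more
Group by U:
  weight(U=0) = 1/99
  weight(U=2) = 1/66
Total weight = 1/99 + 1/66 = 5/198
P(U=0 | obs) = 1/99 / 5/198 = 2/5
P(U=2 | obs) = 1/66 / 5/198 = 3/5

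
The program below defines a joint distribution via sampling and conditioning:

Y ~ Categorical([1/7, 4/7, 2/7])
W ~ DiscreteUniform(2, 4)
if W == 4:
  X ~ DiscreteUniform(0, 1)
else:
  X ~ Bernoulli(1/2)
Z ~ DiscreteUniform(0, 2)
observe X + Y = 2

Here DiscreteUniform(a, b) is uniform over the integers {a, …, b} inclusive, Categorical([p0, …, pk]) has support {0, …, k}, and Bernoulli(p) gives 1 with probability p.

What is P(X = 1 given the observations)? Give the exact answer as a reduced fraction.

P(X = 1 | obs) = 2/3

Enumerate traces; 18 have nonzero weight after conditioning:
  (Y=1, W=2, X=1, Z=0) weight 2/63
  (Y=1, W=2, X=1, Z=1) weight 2/63
  (Y=1, W=2, X=1, Z=2) weight 2/63
  (Y=1, W=3, X=1, Z=0) weight 2/63
  (Y=1, W=3, X=1, Z=1) weight 2/63
  (Y=1, W=3, X=1, Z=2) weight 2/63
  (Y=1, W=4, X=1, Z=0) weight 2/63
  (Y=1, W=4, X=1, Z=1) weight 2/63
  (Y=2, W=2, X=0, Z=0) weight 1/63
  … 9 more
Group by X:
  weight(X=0) = 1/7
  weight(X=1) = 2/7
Total weight = 1/7 + 2/7 = 3/7
P(X=0 | obs) = 1/7 / 3/7 = 1/3
P(X=1 | obs) = 2/7 / 3/7 = 2/3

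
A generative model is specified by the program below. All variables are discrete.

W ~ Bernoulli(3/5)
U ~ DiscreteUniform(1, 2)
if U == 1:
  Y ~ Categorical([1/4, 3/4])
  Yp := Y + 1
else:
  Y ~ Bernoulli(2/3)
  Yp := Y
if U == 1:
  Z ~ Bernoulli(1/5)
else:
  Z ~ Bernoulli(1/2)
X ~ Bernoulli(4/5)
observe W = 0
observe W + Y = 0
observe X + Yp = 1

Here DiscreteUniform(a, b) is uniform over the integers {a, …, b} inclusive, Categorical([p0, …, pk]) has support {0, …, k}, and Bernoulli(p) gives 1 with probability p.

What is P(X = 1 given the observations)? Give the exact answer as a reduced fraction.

Enumerate traces; 4 have nonzero weight after conditioning:
  (W=0, U=1, Y=0, Z=0, X=0) weight 1/125
  (W=0, U=1, Y=0, Z=1, X=0) weight 1/500
  (W=0, U=2, Y=0, Z=0, X=1) weight 2/75
  (W=0, U=2, Y=0, Z=1, X=1) weight 2/75
Group by X:
  weight(X=0) = 1/100
  weight(X=1) = 4/75
Total weight = 1/100 + 4/75 = 19/300
P(X=0 | obs) = 1/100 / 19/300 = 3/19
P(X=1 | obs) = 4/75 / 19/300 = 16/19

P(X = 1 | obs) = 16/19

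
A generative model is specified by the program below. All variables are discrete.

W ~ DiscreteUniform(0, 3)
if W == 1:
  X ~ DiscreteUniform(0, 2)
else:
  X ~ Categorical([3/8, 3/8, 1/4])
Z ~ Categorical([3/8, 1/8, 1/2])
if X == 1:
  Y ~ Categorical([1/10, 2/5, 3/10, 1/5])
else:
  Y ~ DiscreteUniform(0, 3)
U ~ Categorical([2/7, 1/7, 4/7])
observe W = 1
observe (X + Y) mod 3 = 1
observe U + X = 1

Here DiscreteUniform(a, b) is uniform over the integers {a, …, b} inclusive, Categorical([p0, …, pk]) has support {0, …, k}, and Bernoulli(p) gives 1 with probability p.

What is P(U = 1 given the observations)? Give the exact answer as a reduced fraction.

Enumerate traces; 9 have nonzero weight after conditioning:
  (W=1, X=0, Z=0, Y=1, U=1) weight 1/896
  (W=1, X=0, Z=1, Y=1, U=1) weight 1/2688
  (W=1, X=0, Z=2, Y=1, U=1) weight 1/672
  (W=1, X=1, Z=0, Y=0, U=0) weight 1/1120
  (W=1, X=1, Z=0, Y=3, U=0) weight 1/560
  (W=1, X=1, Z=1, Y=0, U=0) weight 1/3360
  (W=1, X=1, Z=1, Y=3, U=0) weight 1/1680
  (W=1, X=1, Z=2, Y=0, U=0) weight 1/840
  … 1 more
Group by U:
  weight(U=0) = 1/140
  weight(U=1) = 1/336
Total weight = 1/140 + 1/336 = 17/1680
P(U=0 | obs) = 1/140 / 17/1680 = 12/17
P(U=1 | obs) = 1/336 / 17/1680 = 5/17

P(U = 1 | obs) = 5/17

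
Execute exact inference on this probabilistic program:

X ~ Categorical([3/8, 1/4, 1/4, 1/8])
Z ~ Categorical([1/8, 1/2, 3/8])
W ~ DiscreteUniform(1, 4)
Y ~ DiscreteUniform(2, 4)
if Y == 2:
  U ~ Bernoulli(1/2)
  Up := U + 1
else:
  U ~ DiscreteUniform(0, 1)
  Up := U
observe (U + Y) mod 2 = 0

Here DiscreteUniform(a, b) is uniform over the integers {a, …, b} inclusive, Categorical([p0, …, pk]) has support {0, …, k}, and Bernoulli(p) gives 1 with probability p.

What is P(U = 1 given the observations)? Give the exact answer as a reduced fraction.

Enumerate traces; 144 have nonzero weight after conditioning:
  (X=0, Z=0, W=1, Y=2, U=0) weight 1/512
  (X=0, Z=0, W=1, Y=3, U=1) weight 1/512
  (X=0, Z=0, W=1, Y=4, U=0) weight 1/512
  (X=0, Z=0, W=2, Y=2, U=0) weight 1/512
  (X=0, Z=0, W=2, Y=3, U=1) weight 1/512
  (X=0, Z=0, W=2, Y=4, U=0) weight 1/512
  (X=0, Z=0, W=3, Y=2, U=0) weight 1/512
  (X=0, Z=0, W=3, Y=3, U=1) weight 1/512
  … 136 more
Group by U:
  weight(U=0) = 1/3
  weight(U=1) = 1/6
Total weight = 1/3 + 1/6 = 1/2
P(U=0 | obs) = 1/3 / 1/2 = 2/3
P(U=1 | obs) = 1/6 / 1/2 = 1/3

P(U = 1 | obs) = 1/3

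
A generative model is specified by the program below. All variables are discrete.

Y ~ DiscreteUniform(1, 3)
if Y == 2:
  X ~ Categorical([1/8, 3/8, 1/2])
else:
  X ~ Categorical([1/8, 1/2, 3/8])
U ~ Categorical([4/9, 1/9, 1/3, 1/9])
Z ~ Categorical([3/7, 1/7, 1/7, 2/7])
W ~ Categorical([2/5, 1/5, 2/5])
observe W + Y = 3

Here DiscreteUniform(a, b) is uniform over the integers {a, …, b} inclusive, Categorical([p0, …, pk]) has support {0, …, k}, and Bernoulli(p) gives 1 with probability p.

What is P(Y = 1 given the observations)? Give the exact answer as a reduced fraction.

Enumerate traces; 144 have nonzero weight after conditioning:
  (Y=1, X=0, U=0, Z=0, W=2) weight 1/315
  (Y=1, X=0, U=0, Z=1, W=2) weight 1/945
  (Y=1, X=0, U=0, Z=2, W=2) weight 1/945
  (Y=1, X=0, U=0, Z=3, W=2) weight 2/945
  (Y=1, X=0, U=1, Z=0, W=2) weight 1/1260
  (Y=1, X=0, U=1, Z=1, W=2) weight 1/3780
  (Y=1, X=0, U=1, Z=2, W=2) weight 1/3780
  (Y=1, X=0, U=1, Z=3, W=2) weight 1/1890
  (Y=2, X=0, U=0, Z=0, W=1) weight 1/630
  (Y=3, X=0, U=0, Z=0, W=0) weight 1/315
  … 134 more
Group by Y:
  weight(Y=1) = 2/15
  weight(Y=2) = 1/15
  weight(Y=3) = 2/15
Total weight = 2/15 + 1/15 + 2/15 = 1/3
P(Y=1 | obs) = 2/15 / 1/3 = 2/5
P(Y=2 | obs) = 1/15 / 1/3 = 1/5
P(Y=3 | obs) = 2/15 / 1/3 = 2/5

P(Y = 1 | obs) = 2/5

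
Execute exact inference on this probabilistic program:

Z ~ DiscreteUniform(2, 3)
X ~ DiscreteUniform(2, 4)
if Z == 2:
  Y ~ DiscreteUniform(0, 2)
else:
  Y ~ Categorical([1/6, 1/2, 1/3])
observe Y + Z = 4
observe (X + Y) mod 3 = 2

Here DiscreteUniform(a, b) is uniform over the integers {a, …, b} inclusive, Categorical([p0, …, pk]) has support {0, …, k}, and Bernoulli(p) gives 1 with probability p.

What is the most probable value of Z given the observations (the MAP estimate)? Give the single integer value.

argmax_v P(Z = v | obs) = 3

Enumerate traces; 2 have nonzero weight after conditioning:
  (Z=2, X=3, Y=2) weight 1/18
  (Z=3, X=4, Y=1) weight 1/12
Group by Z:
  weight(Z=2) = 1/18
  weight(Z=3) = 1/12
Total weight = 1/18 + 1/12 = 5/36
P(Z=2 | obs) = 1/18 / 5/36 = 2/5
P(Z=3 | obs) = 1/12 / 5/36 = 3/5
argmax = 3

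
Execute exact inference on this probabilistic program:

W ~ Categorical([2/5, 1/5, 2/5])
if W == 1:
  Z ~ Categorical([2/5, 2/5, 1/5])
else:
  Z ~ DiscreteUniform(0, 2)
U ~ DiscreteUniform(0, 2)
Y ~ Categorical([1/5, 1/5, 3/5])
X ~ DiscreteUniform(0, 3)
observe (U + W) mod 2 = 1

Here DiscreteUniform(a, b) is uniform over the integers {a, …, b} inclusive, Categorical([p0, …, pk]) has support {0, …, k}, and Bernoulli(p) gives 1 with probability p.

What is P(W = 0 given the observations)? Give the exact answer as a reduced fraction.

P(W = 0 | obs) = 1/3

Enumerate traces; 144 have nonzero weight after conditioning:
  (W=0, Z=0, U=1, Y=0, X=0) weight 1/450
  (W=0, Z=0, U=1, Y=0, X=1) weight 1/450
  (W=0, Z=0, U=1, Y=0, X=2) weight 1/450
  (W=0, Z=0, U=1, Y=0, X=3) weight 1/450
  (W=0, Z=0, U=1, Y=1, X=0) weight 1/450
  (W=0, Z=0, U=1, Y=1, X=1) weight 1/450
  (W=0, Z=0, U=1, Y=1, X=2) weight 1/450
  (W=0, Z=0, U=1, Y=1, X=3) weight 1/450
  (W=1, Z=0, U=0, Y=0, X=0) weight 1/750
  (W=2, Z=0, U=1, Y=0, X=0) weight 1/450
  … 134 more
Group by W:
  weight(W=0) = 2/15
  weight(W=1) = 2/15
  weight(W=2) = 2/15
Total weight = 2/15 + 2/15 + 2/15 = 2/5
P(W=0 | obs) = 2/15 / 2/5 = 1/3
P(W=1 | obs) = 2/15 / 2/5 = 1/3
P(W=2 | obs) = 2/15 / 2/5 = 1/3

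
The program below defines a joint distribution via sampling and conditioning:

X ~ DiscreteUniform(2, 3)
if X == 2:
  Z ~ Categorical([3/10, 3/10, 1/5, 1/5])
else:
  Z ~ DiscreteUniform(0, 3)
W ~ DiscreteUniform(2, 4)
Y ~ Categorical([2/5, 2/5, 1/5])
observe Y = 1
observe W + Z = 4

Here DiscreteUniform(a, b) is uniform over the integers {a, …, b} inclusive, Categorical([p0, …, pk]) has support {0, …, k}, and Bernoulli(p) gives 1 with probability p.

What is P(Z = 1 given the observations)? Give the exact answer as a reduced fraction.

P(Z = 1 | obs) = 11/31

Enumerate traces; 6 have nonzero weight after conditioning:
  (X=2, Z=0, W=4, Y=1) weight 1/50
  (X=2, Z=1, W=3, Y=1) weight 1/50
  (X=2, Z=2, W=2, Y=1) weight 1/75
  (X=3, Z=0, W=4, Y=1) weight 1/60
  (X=3, Z=1, W=3, Y=1) weight 1/60
  (X=3, Z=2, W=2, Y=1) weight 1/60
Group by Z:
  weight(Z=0) = 11/300
  weight(Z=1) = 11/300
  weight(Z=2) = 3/100
Total weight = 11/300 + 11/300 + 3/100 = 31/300
P(Z=0 | obs) = 11/300 / 31/300 = 11/31
P(Z=1 | obs) = 11/300 / 31/300 = 11/31
P(Z=2 | obs) = 3/100 / 31/300 = 9/31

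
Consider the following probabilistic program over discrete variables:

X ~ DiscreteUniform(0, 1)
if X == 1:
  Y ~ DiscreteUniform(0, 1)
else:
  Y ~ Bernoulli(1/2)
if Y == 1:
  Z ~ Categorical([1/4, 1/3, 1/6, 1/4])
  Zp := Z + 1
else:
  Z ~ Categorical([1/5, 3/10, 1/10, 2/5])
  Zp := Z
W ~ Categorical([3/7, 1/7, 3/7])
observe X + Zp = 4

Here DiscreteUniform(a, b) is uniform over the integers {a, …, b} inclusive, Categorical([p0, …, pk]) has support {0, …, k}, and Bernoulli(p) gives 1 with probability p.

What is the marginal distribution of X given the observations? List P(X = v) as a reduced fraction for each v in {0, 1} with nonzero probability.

P(X=0) = 15/49, P(X=1) = 34/49

Enumerate traces; 9 have nonzero weight after conditioning:
  (X=0, Y=1, Z=3, W=0) weight 3/112
  (X=0, Y=1, Z=3, W=1) weight 1/112
  (X=0, Y=1, Z=3, W=2) weight 3/112
  (X=1, Y=0, Z=3, W=0) weight 3/70
  (X=1, Y=0, Z=3, W=1) weight 1/70
  (X=1, Y=0, Z=3, W=2) weight 3/70
  (X=1, Y=1, Z=2, W=0) weight 1/56
  (X=1, Y=1, Z=2, W=1) weight 1/168
  … 1 more
Group by X:
  weight(X=0) = 1/16
  weight(X=1) = 17/120
Total weight = 1/16 + 17/120 = 49/240
P(X=0 | obs) = 1/16 / 49/240 = 15/49
P(X=1 | obs) = 17/120 / 49/240 = 34/49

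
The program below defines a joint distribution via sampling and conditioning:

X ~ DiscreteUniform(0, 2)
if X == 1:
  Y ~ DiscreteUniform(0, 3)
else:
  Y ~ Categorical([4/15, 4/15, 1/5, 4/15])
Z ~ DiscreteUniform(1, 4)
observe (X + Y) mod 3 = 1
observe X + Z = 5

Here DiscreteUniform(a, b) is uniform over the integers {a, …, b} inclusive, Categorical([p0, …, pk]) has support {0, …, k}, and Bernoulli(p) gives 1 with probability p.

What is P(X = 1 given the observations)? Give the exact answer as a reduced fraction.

Enumerate traces; 3 have nonzero weight after conditioning:
  (X=1, Y=0, Z=4) weight 1/48
  (X=1, Y=3, Z=4) weight 1/48
  (X=2, Y=2, Z=3) weight 1/60
Group by X:
  weight(X=1) = 1/24
  weight(X=2) = 1/60
Total weight = 1/24 + 1/60 = 7/120
P(X=1 | obs) = 1/24 / 7/120 = 5/7
P(X=2 | obs) = 1/60 / 7/120 = 2/7

P(X = 1 | obs) = 5/7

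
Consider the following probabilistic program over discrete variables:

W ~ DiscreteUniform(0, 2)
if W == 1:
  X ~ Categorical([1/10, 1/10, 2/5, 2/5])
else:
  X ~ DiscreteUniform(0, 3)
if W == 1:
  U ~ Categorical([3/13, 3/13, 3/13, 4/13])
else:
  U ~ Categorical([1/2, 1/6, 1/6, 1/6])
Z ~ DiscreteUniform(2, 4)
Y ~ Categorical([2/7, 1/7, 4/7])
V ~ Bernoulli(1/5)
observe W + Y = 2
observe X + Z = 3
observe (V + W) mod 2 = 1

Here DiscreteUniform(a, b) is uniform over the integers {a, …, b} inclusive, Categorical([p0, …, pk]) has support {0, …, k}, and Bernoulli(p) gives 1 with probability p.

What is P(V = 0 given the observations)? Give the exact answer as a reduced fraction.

P(V = 0 | obs) = 4/19

Enumerate traces; 24 have nonzero weight after conditioning:
  (W=0, X=0, U=0, Z=3, Y=2, V=1) weight 1/630
  (W=0, X=0, U=1, Z=3, Y=2, V=1) weight 1/1890
  (W=0, X=0, U=2, Z=3, Y=2, V=1) weight 1/1890
  (W=0, X=0, U=3, Z=3, Y=2, V=1) weight 1/1890
  (W=0, X=1, U=0, Z=2, Y=2, V=1) weight 1/630
  (W=0, X=1, U=1, Z=2, Y=2, V=1) weight 1/1890
  (W=0, X=1, U=2, Z=2, Y=2, V=1) weight 1/1890
  (W=0, X=1, U=3, Z=2, Y=2, V=1) weight 1/1890
  (W=1, X=0, U=0, Z=3, Y=1, V=0) weight 2/6825
  … 15 more
Group by V:
  weight(V=0) = 4/1575
  weight(V=1) = 1/105
Total weight = 4/1575 + 1/105 = 19/1575
P(V=0 | obs) = 4/1575 / 19/1575 = 4/19
P(V=1 | obs) = 1/105 / 19/1575 = 15/19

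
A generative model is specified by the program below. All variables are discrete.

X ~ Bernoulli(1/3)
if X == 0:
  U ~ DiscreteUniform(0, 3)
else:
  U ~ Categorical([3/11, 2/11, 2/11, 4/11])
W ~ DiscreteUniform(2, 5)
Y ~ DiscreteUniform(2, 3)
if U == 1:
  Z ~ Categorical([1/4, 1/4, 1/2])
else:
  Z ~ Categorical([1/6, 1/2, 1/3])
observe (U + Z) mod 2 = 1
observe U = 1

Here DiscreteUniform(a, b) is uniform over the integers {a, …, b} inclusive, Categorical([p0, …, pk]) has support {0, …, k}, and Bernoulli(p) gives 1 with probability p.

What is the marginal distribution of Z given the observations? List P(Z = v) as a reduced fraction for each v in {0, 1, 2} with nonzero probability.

P(Z=0) = 1/3, P(Z=2) = 2/3

Enumerate traces; 32 have nonzero weight after conditioning:
  (X=0, U=1, W=2, Y=2, Z=0) weight 1/192
  (X=0, U=1, W=2, Y=2, Z=2) weight 1/96
  (X=0, U=1, W=2, Y=3, Z=0) weight 1/192
  (X=0, U=1, W=2, Y=3, Z=2) weight 1/96
  (X=0, U=1, W=3, Y=2, Z=0) weight 1/192
  (X=0, U=1, W=3, Y=2, Z=2) weight 1/96
  (X=0, U=1, W=3, Y=3, Z=0) weight 1/192
  (X=0, U=1, W=3, Y=3, Z=2) weight 1/96
  … 24 more
Group by Z:
  weight(Z=0) = 5/88
  weight(Z=2) = 5/44
Total weight = 5/88 + 5/44 = 15/88
P(Z=0 | obs) = 5/88 / 15/88 = 1/3
P(Z=2 | obs) = 5/44 / 15/88 = 2/3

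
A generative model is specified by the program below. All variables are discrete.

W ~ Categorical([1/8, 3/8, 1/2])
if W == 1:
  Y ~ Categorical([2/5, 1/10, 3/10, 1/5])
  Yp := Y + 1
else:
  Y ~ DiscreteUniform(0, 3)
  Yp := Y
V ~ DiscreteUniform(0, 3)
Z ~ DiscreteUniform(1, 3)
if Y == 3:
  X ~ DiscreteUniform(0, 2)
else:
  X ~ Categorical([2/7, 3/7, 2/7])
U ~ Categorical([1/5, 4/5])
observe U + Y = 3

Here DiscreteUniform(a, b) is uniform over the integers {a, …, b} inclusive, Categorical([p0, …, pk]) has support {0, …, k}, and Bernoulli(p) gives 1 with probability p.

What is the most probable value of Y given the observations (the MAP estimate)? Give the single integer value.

Enumerate traces; 216 have nonzero weight after conditioning:
  (W=0, Y=2, V=0, Z=1, X=0, U=1) weight 1/1680
  (W=0, Y=2, V=0, Z=1, X=1, U=1) weight 1/1120
  (W=0, Y=2, V=0, Z=1, X=2, U=1) weight 1/1680
  (W=0, Y=2, V=0, Z=2, X=0, U=1) weight 1/1680
  (W=0, Y=2, V=0, Z=2, X=1, U=1) weight 1/1120
  (W=0, Y=2, V=0, Z=2, X=2, U=1) weight 1/1680
  (W=0, Y=2, V=0, Z=3, X=0, U=1) weight 1/1680
  (W=0, Y=2, V=0, Z=3, X=1, U=1) weight 1/1120
  (W=0, Y=3, V=0, Z=1, X=0, U=0) weight 1/5760
  … 207 more
Group by Y:
  weight(Y=2) = 43/200
  weight(Y=3) = 37/800
Total weight = 43/200 + 37/800 = 209/800
P(Y=2 | obs) = 43/200 / 209/800 = 172/209
P(Y=3 | obs) = 37/800 / 209/800 = 37/209
argmax = 2

argmax_v P(Y = v | obs) = 2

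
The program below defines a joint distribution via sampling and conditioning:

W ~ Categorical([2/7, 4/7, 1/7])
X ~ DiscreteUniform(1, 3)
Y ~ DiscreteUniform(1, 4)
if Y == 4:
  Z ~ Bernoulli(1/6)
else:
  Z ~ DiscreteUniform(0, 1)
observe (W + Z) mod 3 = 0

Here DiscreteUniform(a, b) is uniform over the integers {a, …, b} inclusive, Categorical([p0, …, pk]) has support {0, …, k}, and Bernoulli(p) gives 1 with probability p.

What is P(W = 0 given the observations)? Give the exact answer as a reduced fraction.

Enumerate traces; 24 have nonzero weight after conditioning:
  (W=0, X=1, Y=1, Z=0) weight 1/84
  (W=0, X=1, Y=2, Z=0) weight 1/84
  (W=0, X=1, Y=3, Z=0) weight 1/84
  (W=0, X=1, Y=4, Z=0) weight 5/252
  (W=0, X=2, Y=1, Z=0) weight 1/84
  (W=0, X=2, Y=2, Z=0) weight 1/84
  (W=0, X=2, Y=3, Z=0) weight 1/84
  (W=0, X=2, Y=4, Z=0) weight 5/252
  (W=2, X=1, Y=1, Z=1) weight 1/168
  … 15 more
Group by W:
  weight(W=0) = 1/6
  weight(W=2) = 5/84
Total weight = 1/6 + 5/84 = 19/84
P(W=0 | obs) = 1/6 / 19/84 = 14/19
P(W=2 | obs) = 5/84 / 19/84 = 5/19

P(W = 0 | obs) = 14/19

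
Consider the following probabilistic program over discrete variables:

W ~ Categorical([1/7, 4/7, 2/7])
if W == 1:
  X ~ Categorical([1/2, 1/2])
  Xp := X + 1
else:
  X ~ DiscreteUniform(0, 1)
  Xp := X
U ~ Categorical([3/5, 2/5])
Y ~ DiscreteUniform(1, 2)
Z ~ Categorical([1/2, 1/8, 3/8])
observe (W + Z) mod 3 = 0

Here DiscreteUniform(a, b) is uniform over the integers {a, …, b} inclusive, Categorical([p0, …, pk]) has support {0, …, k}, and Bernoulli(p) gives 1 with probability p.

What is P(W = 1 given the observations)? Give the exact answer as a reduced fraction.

Enumerate traces; 24 have nonzero weight after conditioning:
  (W=0, X=0, U=0, Y=1, Z=0) weight 3/280
  (W=0, X=0, U=0, Y=2, Z=0) weight 3/280
  (W=0, X=0, U=1, Y=1, Z=0) weight 1/140
  (W=0, X=0, U=1, Y=2, Z=0) weight 1/140
  (W=0, X=1, U=0, Y=1, Z=0) weight 3/280
  (W=0, X=1, U=0, Y=2, Z=0) weight 3/280
  (W=0, X=1, U=1, Y=1, Z=0) weight 1/140
  (W=0, X=1, U=1, Y=2, Z=0) weight 1/140
  (W=1, X=0, U=0, Y=1, Z=2) weight 9/280
  (W=2, X=0, U=0, Y=1, Z=1) weight 3/560
  … 14 more
Group by W:
  weight(W=0) = 1/14
  weight(W=1) = 3/14
  weight(W=2) = 1/28
Total weight = 1/14 + 3/14 + 1/28 = 9/28
P(W=0 | obs) = 1/14 / 9/28 = 2/9
P(W=1 | obs) = 3/14 / 9/28 = 2/3
P(W=2 | obs) = 1/28 / 9/28 = 1/9

P(W = 1 | obs) = 2/3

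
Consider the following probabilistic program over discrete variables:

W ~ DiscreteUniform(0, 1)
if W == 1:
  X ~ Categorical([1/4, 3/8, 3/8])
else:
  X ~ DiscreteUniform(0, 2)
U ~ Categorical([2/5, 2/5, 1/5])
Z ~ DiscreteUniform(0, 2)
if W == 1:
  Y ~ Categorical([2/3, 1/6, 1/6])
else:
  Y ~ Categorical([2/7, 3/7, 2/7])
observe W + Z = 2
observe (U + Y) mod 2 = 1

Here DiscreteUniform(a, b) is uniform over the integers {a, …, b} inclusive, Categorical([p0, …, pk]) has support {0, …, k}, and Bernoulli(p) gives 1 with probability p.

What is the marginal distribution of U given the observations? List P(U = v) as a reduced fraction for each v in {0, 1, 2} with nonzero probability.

P(U=0) = 50/193, P(U=1) = 118/193, P(U=2) = 25/193

Enumerate traces; 24 have nonzero weight after conditioning:
  (W=0, X=0, U=0, Z=2, Y=1) weight 1/105
  (W=0, X=0, U=1, Z=2, Y=0) weight 2/315
  (W=0, X=0, U=1, Z=2, Y=2) weight 2/315
  (W=0, X=0, U=2, Z=2, Y=1) weight 1/210
  (W=0, X=1, U=0, Z=2, Y=1) weight 1/105
  (W=0, X=1, U=1, Z=2, Y=0) weight 2/315
  (W=0, X=1, U=1, Z=2, Y=2) weight 2/315
  (W=0, X=1, U=2, Z=2, Y=1) weight 1/210
  … 16 more
Group by U:
  weight(U=0) = 5/126
  weight(U=1) = 59/630
  weight(U=2) = 5/252
Total weight = 5/126 + 59/630 + 5/252 = 193/1260
P(U=0 | obs) = 5/126 / 193/1260 = 50/193
P(U=1 | obs) = 59/630 / 193/1260 = 118/193
P(U=2 | obs) = 5/252 / 193/1260 = 25/193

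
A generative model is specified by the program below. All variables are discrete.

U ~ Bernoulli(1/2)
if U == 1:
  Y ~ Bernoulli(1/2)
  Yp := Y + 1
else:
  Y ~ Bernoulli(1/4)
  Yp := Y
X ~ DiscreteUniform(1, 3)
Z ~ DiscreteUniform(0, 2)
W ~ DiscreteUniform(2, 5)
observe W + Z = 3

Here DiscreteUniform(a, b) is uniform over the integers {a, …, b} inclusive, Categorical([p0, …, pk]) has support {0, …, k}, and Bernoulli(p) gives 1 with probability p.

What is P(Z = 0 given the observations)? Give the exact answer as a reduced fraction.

Enumerate traces; 24 have nonzero weight after conditioning:
  (U=0, Y=0, X=1, Z=0, W=3) weight 1/96
  (U=0, Y=0, X=1, Z=1, W=2) weight 1/96
  (U=0, Y=0, X=2, Z=0, W=3) weight 1/96
  (U=0, Y=0, X=2, Z=1, W=2) weight 1/96
  (U=0, Y=0, X=3, Z=0, W=3) weight 1/96
  (U=0, Y=0, X=3, Z=1, W=2) weight 1/96
  (U=0, Y=1, X=1, Z=0, W=3) weight 1/288
  (U=0, Y=1, X=1, Z=1, W=2) weight 1/288
  … 16 more
Group by Z:
  weight(Z=0) = 1/12
  weight(Z=1) = 1/12
Total weight = 1/12 + 1/12 = 1/6
P(Z=0 | obs) = 1/12 / 1/6 = 1/2
P(Z=1 | obs) = 1/12 / 1/6 = 1/2

P(Z = 0 | obs) = 1/2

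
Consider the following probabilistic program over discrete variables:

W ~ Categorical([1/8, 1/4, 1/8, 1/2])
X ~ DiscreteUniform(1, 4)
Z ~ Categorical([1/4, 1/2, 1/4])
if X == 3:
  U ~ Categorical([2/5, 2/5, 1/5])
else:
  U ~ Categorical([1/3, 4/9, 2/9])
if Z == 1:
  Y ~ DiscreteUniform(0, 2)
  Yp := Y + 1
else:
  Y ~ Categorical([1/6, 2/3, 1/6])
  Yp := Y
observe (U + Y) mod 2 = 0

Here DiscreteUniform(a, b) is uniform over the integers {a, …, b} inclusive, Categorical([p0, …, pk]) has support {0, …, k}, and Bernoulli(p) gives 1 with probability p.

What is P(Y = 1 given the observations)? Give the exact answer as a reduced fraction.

P(Y = 1 | obs) = 13/30

Enumerate traces; 240 have nonzero weight after conditioning:
  (W=0, X=1, Z=0, U=0, Y=0) weight 1/2304
  (W=0, X=1, Z=0, U=0, Y=2) weight 1/2304
  (W=0, X=1, Z=0, U=1, Y=1) weight 1/432
  (W=0, X=1, Z=0, U=2, Y=0) weight 1/3456
  (W=0, X=1, Z=0, U=2, Y=2) weight 1/3456
  (W=0, X=1, Z=1, U=0, Y=0) weight 1/576
  (W=0, X=1, Z=1, U=0, Y=2) weight 1/576
  (W=0, X=1, Z=1, U=1, Y=1) weight 1/432
  … 232 more
Group by Y:
  weight(Y=0) = 17/120
  weight(Y=1) = 13/60
  weight(Y=2) = 17/120
Total weight = 17/120 + 13/60 + 17/120 = 1/2
P(Y=0 | obs) = 17/120 / 1/2 = 17/60
P(Y=1 | obs) = 13/60 / 1/2 = 13/30
P(Y=2 | obs) = 17/120 / 1/2 = 17/60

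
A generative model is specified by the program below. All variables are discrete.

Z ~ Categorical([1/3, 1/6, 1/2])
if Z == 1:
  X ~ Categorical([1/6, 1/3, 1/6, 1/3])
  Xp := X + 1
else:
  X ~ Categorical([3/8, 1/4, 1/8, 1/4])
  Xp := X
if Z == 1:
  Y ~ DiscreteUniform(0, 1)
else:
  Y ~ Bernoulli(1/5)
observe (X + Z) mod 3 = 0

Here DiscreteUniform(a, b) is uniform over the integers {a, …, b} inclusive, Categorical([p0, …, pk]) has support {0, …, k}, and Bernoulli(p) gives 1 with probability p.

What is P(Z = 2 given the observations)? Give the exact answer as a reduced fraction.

Enumerate traces; 8 have nonzero weight after conditioning:
  (Z=0, X=0, Y=0) weight 1/10
  (Z=0, X=0, Y=1) weight 1/40
  (Z=0, X=3, Y=0) weight 1/15
  (Z=0, X=3, Y=1) weight 1/60
  (Z=1, X=2, Y=0) weight 1/72
  (Z=1, X=2, Y=1) weight 1/72
  (Z=2, X=1, Y=0) weight 1/10
  (Z=2, X=1, Y=1) weight 1/40
Group by Z:
  weight(Z=0) = 5/24
  weight(Z=1) = 1/36
  weight(Z=2) = 1/8
Total weight = 5/24 + 1/36 + 1/8 = 13/36
P(Z=0 | obs) = 5/24 / 13/36 = 15/26
P(Z=1 | obs) = 1/36 / 13/36 = 1/13
P(Z=2 | obs) = 1/8 / 13/36 = 9/26

P(Z = 2 | obs) = 9/26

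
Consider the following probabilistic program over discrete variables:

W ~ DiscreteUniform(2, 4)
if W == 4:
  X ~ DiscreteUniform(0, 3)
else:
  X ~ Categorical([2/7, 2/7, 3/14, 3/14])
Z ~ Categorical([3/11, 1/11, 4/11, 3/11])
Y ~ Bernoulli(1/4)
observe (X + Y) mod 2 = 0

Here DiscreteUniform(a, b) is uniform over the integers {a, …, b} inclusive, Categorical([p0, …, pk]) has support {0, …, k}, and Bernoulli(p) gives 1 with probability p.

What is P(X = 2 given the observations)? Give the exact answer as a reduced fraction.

Enumerate traces; 48 have nonzero weight after conditioning:
  (W=2, X=0, Z=0, Y=0) weight 3/154
  (W=2, X=0, Z=1, Y=0) weight 1/154
  (W=2, X=0, Z=2, Y=0) weight 2/77
  (W=2, X=0, Z=3, Y=0) weight 3/154
  (W=2, X=1, Z=0, Y=1) weight 1/154
  (W=2, X=1, Z=1, Y=1) weight 1/462
  (W=2, X=1, Z=2, Y=1) weight 2/231
  (W=2, X=1, Z=3, Y=1) weight 1/154
  (W=2, X=2, Z=0, Y=0) weight 9/616
  (W=2, X=3, Z=0, Y=1) weight 3/616
  … 38 more
Group by X:
  weight(X=0) = 23/112
  weight(X=1) = 23/336
  weight(X=2) = 19/112
  weight(X=3) = 19/336
Total weight = 23/112 + 23/336 + 19/112 + 19/336 = 1/2
P(X=0 | obs) = 23/112 / 1/2 = 23/56
P(X=1 | obs) = 23/336 / 1/2 = 23/168
P(X=2 | obs) = 19/112 / 1/2 = 19/56
P(X=3 | obs) = 19/336 / 1/2 = 19/168

P(X = 2 | obs) = 19/56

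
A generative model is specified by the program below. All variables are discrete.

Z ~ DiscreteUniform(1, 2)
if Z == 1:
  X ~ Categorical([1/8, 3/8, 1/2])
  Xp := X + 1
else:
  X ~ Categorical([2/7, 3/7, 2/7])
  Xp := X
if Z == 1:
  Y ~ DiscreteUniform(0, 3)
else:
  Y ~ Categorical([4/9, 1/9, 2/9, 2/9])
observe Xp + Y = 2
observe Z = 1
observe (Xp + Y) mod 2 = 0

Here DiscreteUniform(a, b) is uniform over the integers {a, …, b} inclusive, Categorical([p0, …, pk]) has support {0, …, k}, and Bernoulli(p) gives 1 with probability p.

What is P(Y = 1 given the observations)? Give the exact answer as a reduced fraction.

P(Y = 1 | obs) = 1/4

Enumerate traces; 2 have nonzero weight after conditioning:
  (Z=1, X=0, Y=1) weight 1/64
  (Z=1, X=1, Y=0) weight 3/64
Group by Y:
  weight(Y=0) = 3/64
  weight(Y=1) = 1/64
Total weight = 3/64 + 1/64 = 1/16
P(Y=0 | obs) = 3/64 / 1/16 = 3/4
P(Y=1 | obs) = 1/64 / 1/16 = 1/4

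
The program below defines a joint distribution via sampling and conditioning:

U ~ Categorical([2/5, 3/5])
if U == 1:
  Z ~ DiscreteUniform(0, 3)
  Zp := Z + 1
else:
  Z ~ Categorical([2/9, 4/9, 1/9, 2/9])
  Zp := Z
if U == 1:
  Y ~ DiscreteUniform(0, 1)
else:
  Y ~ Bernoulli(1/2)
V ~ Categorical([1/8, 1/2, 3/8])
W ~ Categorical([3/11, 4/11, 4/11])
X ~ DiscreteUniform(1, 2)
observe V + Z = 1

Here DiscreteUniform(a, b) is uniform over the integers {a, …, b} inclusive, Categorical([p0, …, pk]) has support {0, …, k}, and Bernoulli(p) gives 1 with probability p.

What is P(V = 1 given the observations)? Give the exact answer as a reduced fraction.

P(V = 1 | obs) = 172/231

Enumerate traces; 48 have nonzero weight after conditioning:
  (U=0, Z=0, Y=0, V=1, W=0, X=1) weight 1/330
  (U=0, Z=0, Y=0, V=1, W=0, X=2) weight 1/330
  (U=0, Z=0, Y=0, V=1, W=1, X=1) weight 2/495
  (U=0, Z=0, Y=0, V=1, W=1, X=2) weight 2/495
  (U=0, Z=0, Y=0, V=1, W=2, X=1) weight 2/495
  (U=0, Z=0, Y=0, V=1, W=2, X=2) weight 2/495
  (U=0, Z=0, Y=1, V=1, W=0, X=1) weight 1/330
  (U=0, Z=0, Y=1, V=1, W=0, X=2) weight 1/330
  (U=0, Z=1, Y=0, V=0, W=0, X=1) weight 1/660
  … 39 more
Group by V:
  weight(V=0) = 59/1440
  weight(V=1) = 43/360
Total weight = 59/1440 + 43/360 = 77/480
P(V=0 | obs) = 59/1440 / 77/480 = 59/231
P(V=1 | obs) = 43/360 / 77/480 = 172/231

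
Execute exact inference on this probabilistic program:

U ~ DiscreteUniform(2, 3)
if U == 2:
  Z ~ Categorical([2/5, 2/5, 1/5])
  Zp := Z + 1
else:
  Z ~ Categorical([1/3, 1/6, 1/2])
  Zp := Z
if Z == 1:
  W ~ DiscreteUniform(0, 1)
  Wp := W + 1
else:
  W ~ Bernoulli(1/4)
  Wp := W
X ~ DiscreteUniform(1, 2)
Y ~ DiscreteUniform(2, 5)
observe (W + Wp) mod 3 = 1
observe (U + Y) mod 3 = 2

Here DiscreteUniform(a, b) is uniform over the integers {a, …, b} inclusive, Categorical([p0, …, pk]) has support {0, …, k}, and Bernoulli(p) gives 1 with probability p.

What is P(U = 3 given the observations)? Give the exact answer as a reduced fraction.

P(U = 3 | obs) = 5/11

Enumerate traces; 6 have nonzero weight after conditioning:
  (U=2, Z=1, W=0, X=1, Y=3) weight 1/80
  (U=2, Z=1, W=0, X=2, Y=3) weight 1/80
  (U=3, Z=1, W=0, X=1, Y=2) weight 1/192
  (U=3, Z=1, W=0, X=1, Y=5) weight 1/192
  (U=3, Z=1, W=0, X=2, Y=2) weight 1/192
  (U=3, Z=1, W=0, X=2, Y=5) weight 1/192
Group by U:
  weight(U=2) = 1/40
  weight(U=3) = 1/48
Total weight = 1/40 + 1/48 = 11/240
P(U=2 | obs) = 1/40 / 11/240 = 6/11
P(U=3 | obs) = 1/48 / 11/240 = 5/11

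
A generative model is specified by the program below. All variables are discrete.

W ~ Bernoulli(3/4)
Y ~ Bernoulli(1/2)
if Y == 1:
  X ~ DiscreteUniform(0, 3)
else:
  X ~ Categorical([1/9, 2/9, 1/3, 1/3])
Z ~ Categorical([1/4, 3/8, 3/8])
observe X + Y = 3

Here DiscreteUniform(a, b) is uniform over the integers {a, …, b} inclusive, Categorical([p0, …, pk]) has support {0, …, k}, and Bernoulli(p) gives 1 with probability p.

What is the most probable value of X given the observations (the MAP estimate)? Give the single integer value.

Enumerate traces; 12 have nonzero weight after conditioning:
  (W=0, Y=0, X=3, Z=0) weight 1/96
  (W=0, Y=0, X=3, Z=1) weight 1/64
  (W=0, Y=0, X=3, Z=2) weight 1/64
  (W=0, Y=1, X=2, Z=0) weight 1/128
  (W=0, Y=1, X=2, Z=1) weight 3/256
  (W=0, Y=1, X=2, Z=2) weight 3/256
  (W=1, Y=0, X=3, Z=0) weight 1/32
  (W=1, Y=0, X=3, Z=1) weight 3/64
  … 4 more
Group by X:
  weight(X=2) = 1/8
  weight(X=3) = 1/6
Total weight = 1/8 + 1/6 = 7/24
P(X=2 | obs) = 1/8 / 7/24 = 3/7
P(X=3 | obs) = 1/6 / 7/24 = 4/7
argmax = 3

argmax_v P(X = v | obs) = 3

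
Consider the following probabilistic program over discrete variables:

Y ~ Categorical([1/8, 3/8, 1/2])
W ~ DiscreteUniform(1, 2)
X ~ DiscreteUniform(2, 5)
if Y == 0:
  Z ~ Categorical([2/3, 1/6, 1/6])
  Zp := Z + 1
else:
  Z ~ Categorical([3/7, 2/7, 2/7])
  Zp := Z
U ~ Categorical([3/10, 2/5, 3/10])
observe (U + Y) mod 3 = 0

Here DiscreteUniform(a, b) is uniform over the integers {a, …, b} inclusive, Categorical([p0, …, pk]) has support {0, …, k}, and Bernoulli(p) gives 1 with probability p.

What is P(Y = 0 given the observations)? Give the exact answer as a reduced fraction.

P(Y = 0 | obs) = 3/28

Enumerate traces; 72 have nonzero weight after conditioning:
  (Y=0, W=1, X=2, Z=0, U=0) weight 1/320
  (Y=0, W=1, X=2, Z=1, U=0) weight 1/1280
  (Y=0, W=1, X=2, Z=2, U=0) weight 1/1280
  (Y=0, W=1, X=3, Z=0, U=0) weight 1/320
  (Y=0, W=1, X=3, Z=1, U=0) weight 1/1280
  (Y=0, W=1, X=3, Z=2, U=0) weight 1/1280
  (Y=0, W=1, X=4, Z=0, U=0) weight 1/320
  (Y=0, W=1, X=4, Z=1, U=0) weight 1/1280
  (Y=1, W=1, X=2, Z=0, U=2) weight 27/4480
  (Y=2, W=1, X=2, Z=0, U=1) weight 3/280
  … 62 more
Group by Y:
  weight(Y=0) = 3/80
  weight(Y=1) = 9/80
  weight(Y=2) = 1/5
Total weight = 3/80 + 9/80 + 1/5 = 7/20
P(Y=0 | obs) = 3/80 / 7/20 = 3/28
P(Y=1 | obs) = 9/80 / 7/20 = 9/28
P(Y=2 | obs) = 1/5 / 7/20 = 4/7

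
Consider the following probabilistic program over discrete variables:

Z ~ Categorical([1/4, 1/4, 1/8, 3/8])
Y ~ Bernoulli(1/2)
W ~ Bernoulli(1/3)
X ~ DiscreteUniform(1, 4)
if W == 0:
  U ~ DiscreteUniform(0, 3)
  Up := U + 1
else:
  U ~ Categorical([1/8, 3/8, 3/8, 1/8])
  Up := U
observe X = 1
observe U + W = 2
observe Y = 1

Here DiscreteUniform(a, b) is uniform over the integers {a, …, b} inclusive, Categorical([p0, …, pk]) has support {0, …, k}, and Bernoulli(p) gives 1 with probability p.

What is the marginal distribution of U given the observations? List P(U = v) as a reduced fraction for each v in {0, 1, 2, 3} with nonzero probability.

Enumerate traces; 8 have nonzero weight after conditioning:
  (Z=0, Y=1, W=0, X=1, U=2) weight 1/192
  (Z=0, Y=1, W=1, X=1, U=1) weight 1/256
  (Z=1, Y=1, W=0, X=1, U=2) weight 1/192
  (Z=1, Y=1, W=1, X=1, U=1) weight 1/256
  (Z=2, Y=1, W=0, X=1, U=2) weight 1/384
  (Z=2, Y=1, W=1, X=1, U=1) weight 1/512
  (Z=3, Y=1, W=0, X=1, U=2) weight 1/128
  (Z=3, Y=1, W=1, X=1, U=1) weight 3/512
Group by U:
  weight(U=1) = 1/64
  weight(U=2) = 1/48
Total weight = 1/64 + 1/48 = 7/192
P(U=1 | obs) = 1/64 / 7/192 = 3/7
P(U=2 | obs) = 1/48 / 7/192 = 4/7

P(U=1) = 3/7, P(U=2) = 4/7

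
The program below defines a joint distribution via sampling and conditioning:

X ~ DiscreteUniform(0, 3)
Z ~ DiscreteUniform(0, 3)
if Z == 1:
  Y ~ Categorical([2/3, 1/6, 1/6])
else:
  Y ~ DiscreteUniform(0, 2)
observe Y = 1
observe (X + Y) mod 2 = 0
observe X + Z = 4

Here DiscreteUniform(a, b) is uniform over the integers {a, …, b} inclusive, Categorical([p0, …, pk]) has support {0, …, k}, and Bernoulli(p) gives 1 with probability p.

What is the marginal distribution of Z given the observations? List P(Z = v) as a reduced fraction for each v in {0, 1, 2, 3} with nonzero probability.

P(Z=1) = 1/3, P(Z=3) = 2/3

Enumerate traces; 2 have nonzero weight after conditioning:
  (X=1, Z=3, Y=1) weight 1/48
  (X=3, Z=1, Y=1) weight 1/96
Group by Z:
  weight(Z=1) = 1/96
  weight(Z=3) = 1/48
Total weight = 1/96 + 1/48 = 1/32
P(Z=1 | obs) = 1/96 / 1/32 = 1/3
P(Z=3 | obs) = 1/48 / 1/32 = 2/3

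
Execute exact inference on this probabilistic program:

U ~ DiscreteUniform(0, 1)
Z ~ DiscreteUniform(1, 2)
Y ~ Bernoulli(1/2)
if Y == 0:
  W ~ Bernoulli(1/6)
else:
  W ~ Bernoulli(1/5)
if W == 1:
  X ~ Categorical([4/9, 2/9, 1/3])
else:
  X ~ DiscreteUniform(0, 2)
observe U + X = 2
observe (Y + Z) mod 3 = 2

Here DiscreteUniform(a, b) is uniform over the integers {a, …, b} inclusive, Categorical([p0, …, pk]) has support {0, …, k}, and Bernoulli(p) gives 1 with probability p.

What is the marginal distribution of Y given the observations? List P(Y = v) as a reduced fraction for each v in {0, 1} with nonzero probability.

P(Y=0) = 175/349, P(Y=1) = 174/349

Enumerate traces; 8 have nonzero weight after conditioning:
  (U=0, Z=1, Y=1, W=0, X=2) weight 1/30
  (U=0, Z=1, Y=1, W=1, X=2) weight 1/120
  (U=0, Z=2, Y=0, W=0, X=2) weight 5/144
  (U=0, Z=2, Y=0, W=1, X=2) weight 1/144
  (U=1, Z=1, Y=1, W=0, X=1) weight 1/30
  (U=1, Z=1, Y=1, W=1, X=1) weight 1/180
  (U=1, Z=2, Y=0, W=0, X=1) weight 5/144
  (U=1, Z=2, Y=0, W=1, X=1) weight 1/216
Group by Y:
  weight(Y=0) = 35/432
  weight(Y=1) = 29/360
Total weight = 35/432 + 29/360 = 349/2160
P(Y=0 | obs) = 35/432 / 349/2160 = 175/349
P(Y=1 | obs) = 29/360 / 349/2160 = 174/349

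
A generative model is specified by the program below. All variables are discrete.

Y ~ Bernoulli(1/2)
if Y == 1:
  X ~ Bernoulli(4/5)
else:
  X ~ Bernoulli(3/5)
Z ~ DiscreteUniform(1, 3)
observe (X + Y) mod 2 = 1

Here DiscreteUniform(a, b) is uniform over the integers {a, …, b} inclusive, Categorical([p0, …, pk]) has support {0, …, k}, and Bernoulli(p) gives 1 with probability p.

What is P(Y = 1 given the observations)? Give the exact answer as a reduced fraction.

P(Y = 1 | obs) = 1/4

Enumerate traces; 6 have nonzero weight after conditioning:
  (Y=0, X=1, Z=1) weight 1/10
  (Y=0, X=1, Z=2) weight 1/10
  (Y=0, X=1, Z=3) weight 1/10
  (Y=1, X=0, Z=1) weight 1/30
  (Y=1, X=0, Z=2) weight 1/30
  (Y=1, X=0, Z=3) weight 1/30
Group by Y:
  weight(Y=0) = 3/10
  weight(Y=1) = 1/10
Total weight = 3/10 + 1/10 = 2/5
P(Y=0 | obs) = 3/10 / 2/5 = 3/4
P(Y=1 | obs) = 1/10 / 2/5 = 1/4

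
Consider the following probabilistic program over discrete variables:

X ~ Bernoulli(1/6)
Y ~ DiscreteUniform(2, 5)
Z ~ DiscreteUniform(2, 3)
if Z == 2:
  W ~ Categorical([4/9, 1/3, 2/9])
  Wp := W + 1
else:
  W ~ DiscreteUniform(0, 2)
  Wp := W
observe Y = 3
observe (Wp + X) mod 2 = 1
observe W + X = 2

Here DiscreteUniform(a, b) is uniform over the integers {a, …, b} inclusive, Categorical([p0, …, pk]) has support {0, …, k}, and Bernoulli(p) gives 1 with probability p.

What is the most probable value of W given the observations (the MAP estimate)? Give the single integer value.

argmax_v P(W = v | obs) = 2

Enumerate traces; 2 have nonzero weight after conditioning:
  (X=0, Y=3, Z=2, W=2) weight 5/216
  (X=1, Y=3, Z=2, W=1) weight 1/144
Group by W:
  weight(W=1) = 1/144
  weight(W=2) = 5/216
Total weight = 1/144 + 5/216 = 13/432
P(W=1 | obs) = 1/144 / 13/432 = 3/13
P(W=2 | obs) = 5/216 / 13/432 = 10/13
argmax = 2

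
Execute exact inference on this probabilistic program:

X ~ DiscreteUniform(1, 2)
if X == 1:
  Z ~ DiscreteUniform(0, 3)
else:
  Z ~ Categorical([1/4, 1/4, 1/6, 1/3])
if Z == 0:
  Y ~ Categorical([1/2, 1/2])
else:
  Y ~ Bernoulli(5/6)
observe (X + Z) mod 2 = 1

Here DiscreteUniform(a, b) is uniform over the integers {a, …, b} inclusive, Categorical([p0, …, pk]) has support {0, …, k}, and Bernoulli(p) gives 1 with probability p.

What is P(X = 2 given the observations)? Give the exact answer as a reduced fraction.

Enumerate traces; 8 have nonzero weight after conditioning:
  (X=1, Z=0, Y=0) weight 1/16
  (X=1, Z=0, Y=1) weight 1/16
  (X=1, Z=2, Y=0) weight 1/48
  (X=1, Z=2, Y=1) weight 5/48
  (X=2, Z=1, Y=0) weight 1/48
  (X=2, Z=1, Y=1) weight 5/48
  (X=2, Z=3, Y=0) weight 1/36
  (X=2, Z=3, Y=1) weight 5/36
Group by X:
  weight(X=1) = 1/4
  weight(X=2) = 7/24
Total weight = 1/4 + 7/24 = 13/24
P(X=1 | obs) = 1/4 / 13/24 = 6/13
P(X=2 | obs) = 7/24 / 13/24 = 7/13

P(X = 2 | obs) = 7/13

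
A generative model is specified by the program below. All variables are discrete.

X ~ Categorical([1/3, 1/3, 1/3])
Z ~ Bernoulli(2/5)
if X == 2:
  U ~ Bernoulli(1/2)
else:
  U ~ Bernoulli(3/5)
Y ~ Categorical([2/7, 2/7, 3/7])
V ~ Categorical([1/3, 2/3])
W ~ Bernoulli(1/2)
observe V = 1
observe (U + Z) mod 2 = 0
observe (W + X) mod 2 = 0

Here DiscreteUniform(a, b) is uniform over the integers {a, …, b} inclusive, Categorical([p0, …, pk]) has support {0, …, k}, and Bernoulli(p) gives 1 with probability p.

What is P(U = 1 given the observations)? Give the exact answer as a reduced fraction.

Enumerate traces; 18 have nonzero weight after conditioning:
  (X=0, Z=0, U=0, Y=0, V=1, W=0) weight 4/525
  (X=0, Z=0, U=0, Y=1, V=1, W=0) weight 4/525
  (X=0, Z=0, U=0, Y=2, V=1, W=0) weight 2/175
  (X=0, Z=1, U=1, Y=0, V=1, W=0) weight 4/525
  (X=0, Z=1, U=1, Y=1, V=1, W=0) weight 4/525
  (X=0, Z=1, U=1, Y=2, V=1, W=0) weight 2/175
  (X=1, Z=0, U=0, Y=0, V=1, W=1) weight 4/525
  (X=1, Z=0, U=0, Y=1, V=1, W=1) weight 4/525
  … 10 more
Group by U:
  weight(U=0) = 13/150
  weight(U=1) = 17/225
Total weight = 13/150 + 17/225 = 73/450
P(U=0 | obs) = 13/150 / 73/450 = 39/73
P(U=1 | obs) = 17/225 / 73/450 = 34/73

P(U = 1 | obs) = 34/73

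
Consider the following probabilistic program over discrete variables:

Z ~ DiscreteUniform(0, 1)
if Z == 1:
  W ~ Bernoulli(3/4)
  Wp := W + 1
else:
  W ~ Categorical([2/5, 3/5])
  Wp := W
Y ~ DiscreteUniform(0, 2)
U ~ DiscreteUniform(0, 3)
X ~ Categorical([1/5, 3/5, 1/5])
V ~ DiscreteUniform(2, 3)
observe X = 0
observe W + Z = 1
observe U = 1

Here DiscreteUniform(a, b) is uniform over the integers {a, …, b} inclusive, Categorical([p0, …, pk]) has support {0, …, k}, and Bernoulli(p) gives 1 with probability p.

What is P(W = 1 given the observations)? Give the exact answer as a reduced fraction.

P(W = 1 | obs) = 12/17

Enumerate traces; 12 have nonzero weight after conditioning:
  (Z=0, W=1, Y=0, U=1, X=0, V=2) weight 1/400
  (Z=0, W=1, Y=0, U=1, X=0, V=3) weight 1/400
  (Z=0, W=1, Y=1, U=1, X=0, V=2) weight 1/400
  (Z=0, W=1, Y=1, U=1, X=0, V=3) weight 1/400
  (Z=0, W=1, Y=2, U=1, X=0, V=2) weight 1/400
  (Z=0, W=1, Y=2, U=1, X=0, V=3) weight 1/400
  (Z=1, W=0, Y=0, U=1, X=0, V=2) weight 1/960
  (Z=1, W=0, Y=0, U=1, X=0, V=3) weight 1/960
  … 4 more
Group by W:
  weight(W=0) = 1/160
  weight(W=1) = 3/200
Total weight = 1/160 + 3/200 = 17/800
P(W=0 | obs) = 1/160 / 17/800 = 5/17
P(W=1 | obs) = 3/200 / 17/800 = 12/17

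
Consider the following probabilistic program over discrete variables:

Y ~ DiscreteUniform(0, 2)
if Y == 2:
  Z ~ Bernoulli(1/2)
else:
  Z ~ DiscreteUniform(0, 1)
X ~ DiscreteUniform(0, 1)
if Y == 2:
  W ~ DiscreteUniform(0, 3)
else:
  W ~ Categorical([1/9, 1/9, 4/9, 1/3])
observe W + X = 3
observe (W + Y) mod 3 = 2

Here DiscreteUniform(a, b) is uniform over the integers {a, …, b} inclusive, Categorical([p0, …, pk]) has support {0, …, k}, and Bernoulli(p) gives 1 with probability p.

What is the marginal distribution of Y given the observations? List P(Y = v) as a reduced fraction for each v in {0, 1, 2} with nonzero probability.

P(Y=0) = 16/25, P(Y=2) = 9/25

Enumerate traces; 4 have nonzero weight after conditioning:
  (Y=0, Z=0, X=1, W=2) weight 1/27
  (Y=0, Z=1, X=1, W=2) weight 1/27
  (Y=2, Z=0, X=0, W=3) weight 1/48
  (Y=2, Z=1, X=0, W=3) weight 1/48
Group by Y:
  weight(Y=0) = 2/27
  weight(Y=2) = 1/24
Total weight = 2/27 + 1/24 = 25/216
P(Y=0 | obs) = 2/27 / 25/216 = 16/25
P(Y=2 | obs) = 1/24 / 25/216 = 9/25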